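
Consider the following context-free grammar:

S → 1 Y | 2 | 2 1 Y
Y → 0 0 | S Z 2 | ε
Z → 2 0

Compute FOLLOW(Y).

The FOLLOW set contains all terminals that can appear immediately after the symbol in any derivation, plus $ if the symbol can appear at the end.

We compute FOLLOW(Y) using the standard algorithm.
FOLLOW(S) starts with {$}.
FIRST(S) = {1, 2}
FIRST(Y) = {0, 1, 2, ε}
FIRST(Z) = {2}
FOLLOW(S) = {$, 2}
FOLLOW(Y) = {$, 2}
FOLLOW(Z) = {2}
Therefore, FOLLOW(Y) = {$, 2}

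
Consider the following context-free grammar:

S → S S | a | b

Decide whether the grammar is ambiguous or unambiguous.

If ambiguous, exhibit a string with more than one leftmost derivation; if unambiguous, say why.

Ambiguous - the string 'b b b b' has two distinct leftmost derivations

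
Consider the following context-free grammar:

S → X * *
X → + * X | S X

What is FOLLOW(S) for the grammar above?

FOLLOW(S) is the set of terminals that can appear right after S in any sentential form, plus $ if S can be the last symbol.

We compute FOLLOW(S) using the standard algorithm.
FOLLOW(S) starts with {$}.
FIRST(S) = {+}
FIRST(X) = {+}
FOLLOW(S) = {$, +}
FOLLOW(X) = {*}
Therefore, FOLLOW(S) = {$, +}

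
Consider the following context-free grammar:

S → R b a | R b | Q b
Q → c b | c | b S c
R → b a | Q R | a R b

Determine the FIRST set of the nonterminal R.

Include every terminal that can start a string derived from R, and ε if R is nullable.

We compute FIRST(R) using the standard algorithm.
FIRST(Q) = {b, c}
FIRST(R) = {a, b, c}
FIRST(S) = {a, b, c}
Therefore, FIRST(R) = {a, b, c}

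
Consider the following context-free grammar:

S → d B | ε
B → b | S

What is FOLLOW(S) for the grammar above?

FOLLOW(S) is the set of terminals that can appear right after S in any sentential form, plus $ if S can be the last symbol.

We compute FOLLOW(S) using the standard algorithm.
FOLLOW(S) starts with {$}.
FIRST(B) = {b, d, ε}
FIRST(S) = {d, ε}
FOLLOW(B) = {$}
FOLLOW(S) = {$}
Therefore, FOLLOW(S) = {$}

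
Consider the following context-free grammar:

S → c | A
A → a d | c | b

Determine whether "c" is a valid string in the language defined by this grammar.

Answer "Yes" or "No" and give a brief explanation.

Yes - a valid derivation exists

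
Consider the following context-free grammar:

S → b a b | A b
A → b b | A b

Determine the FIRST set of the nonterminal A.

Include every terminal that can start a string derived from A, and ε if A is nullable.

We compute FIRST(A) using the standard algorithm.
FIRST(A) = {b}
FIRST(S) = {b}
Therefore, FIRST(A) = {b}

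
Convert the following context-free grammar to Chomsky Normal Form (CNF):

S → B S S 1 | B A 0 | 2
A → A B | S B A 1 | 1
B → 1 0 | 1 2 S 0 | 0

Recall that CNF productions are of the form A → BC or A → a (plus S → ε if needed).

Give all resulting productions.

T1 → 1; T0 → 0; S → 2; A → 1; T2 → 2; B → 0; S → B X0; X0 → S X1; X1 → S T1; S → B X2; X2 → A T0; A → A B; A → S X3; X3 → B X4; X4 → A T1; B → T1 T0; B → T1 X5; X5 → T2 X6; X6 → S T0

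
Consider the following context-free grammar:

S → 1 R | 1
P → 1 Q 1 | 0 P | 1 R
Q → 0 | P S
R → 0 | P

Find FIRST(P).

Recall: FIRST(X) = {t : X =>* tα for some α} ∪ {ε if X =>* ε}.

We compute FIRST(P) using the standard algorithm.
FIRST(P) = {0, 1}
FIRST(Q) = {0, 1}
FIRST(R) = {0, 1}
FIRST(S) = {1}
Therefore, FIRST(P) = {0, 1}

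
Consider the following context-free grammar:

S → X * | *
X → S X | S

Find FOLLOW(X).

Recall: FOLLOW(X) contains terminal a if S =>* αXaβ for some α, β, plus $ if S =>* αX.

We compute FOLLOW(X) using the standard algorithm.
FOLLOW(S) starts with {$}.
FIRST(S) = {*}
FIRST(X) = {*}
FOLLOW(S) = {$, *}
FOLLOW(X) = {*}
Therefore, FOLLOW(X) = {*}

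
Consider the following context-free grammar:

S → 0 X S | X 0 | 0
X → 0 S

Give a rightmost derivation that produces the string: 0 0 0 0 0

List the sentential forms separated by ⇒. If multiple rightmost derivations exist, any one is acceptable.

S ⇒ X 0 ⇒ 0 S 0 ⇒ 0 X 0 0 ⇒ 0 0 S 0 0 ⇒ 0 0 0 0 0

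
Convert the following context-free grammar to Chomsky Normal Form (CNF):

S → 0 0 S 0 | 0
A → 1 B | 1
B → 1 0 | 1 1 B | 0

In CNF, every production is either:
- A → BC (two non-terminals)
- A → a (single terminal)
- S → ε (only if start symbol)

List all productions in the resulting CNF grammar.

T0 → 0; S → 0; T1 → 1; A → 1; B → 0; S → T0 X0; X0 → T0 X1; X1 → S T0; A → T1 B; B → T1 T0; B → T1 X2; X2 → T1 B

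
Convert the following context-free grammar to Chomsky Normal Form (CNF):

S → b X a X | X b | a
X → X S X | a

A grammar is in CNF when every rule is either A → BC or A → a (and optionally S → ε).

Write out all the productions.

TB → b; TA → a; S → a; X → a; S → TB X0; X0 → X X1; X1 → TA X; S → X TB; X → X X2; X2 → S X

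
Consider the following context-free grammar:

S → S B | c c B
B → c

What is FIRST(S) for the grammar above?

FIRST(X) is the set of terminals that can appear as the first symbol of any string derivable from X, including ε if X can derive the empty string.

We compute FIRST(S) using the standard algorithm.
FIRST(B) = {c}
FIRST(S) = {c}
Therefore, FIRST(S) = {c}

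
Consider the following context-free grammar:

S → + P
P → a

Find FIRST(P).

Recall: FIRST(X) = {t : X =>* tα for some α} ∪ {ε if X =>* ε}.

We compute FIRST(P) using the standard algorithm.
FIRST(P) = {a}
FIRST(S) = {+}
Therefore, FIRST(P) = {a}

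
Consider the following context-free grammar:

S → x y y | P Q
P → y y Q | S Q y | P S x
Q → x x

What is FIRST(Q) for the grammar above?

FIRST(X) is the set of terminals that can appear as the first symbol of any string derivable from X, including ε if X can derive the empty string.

We compute FIRST(Q) using the standard algorithm.
FIRST(P) = {x, y}
FIRST(Q) = {x}
FIRST(S) = {x, y}
Therefore, FIRST(Q) = {x}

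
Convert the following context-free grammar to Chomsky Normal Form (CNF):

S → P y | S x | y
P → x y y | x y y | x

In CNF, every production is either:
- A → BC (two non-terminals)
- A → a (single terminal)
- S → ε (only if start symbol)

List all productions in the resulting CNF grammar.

TY → y; TX → x; S → y; P → x; S → P TY; S → S TX; P → TX X0; X0 → TY TY; P → TX X1; X1 → TY TY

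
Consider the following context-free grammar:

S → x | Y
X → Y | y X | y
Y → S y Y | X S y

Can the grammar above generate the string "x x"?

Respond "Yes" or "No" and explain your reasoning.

No - no valid derivation exists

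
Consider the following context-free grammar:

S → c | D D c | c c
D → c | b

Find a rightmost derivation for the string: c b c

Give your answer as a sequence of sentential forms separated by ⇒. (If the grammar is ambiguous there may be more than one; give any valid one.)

S ⇒ D D c ⇒ D b c ⇒ c b c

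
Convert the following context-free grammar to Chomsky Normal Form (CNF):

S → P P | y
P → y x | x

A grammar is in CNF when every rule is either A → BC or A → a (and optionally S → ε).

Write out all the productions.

S → y; TY → y; TX → x; P → x; S → P P; P → TY TX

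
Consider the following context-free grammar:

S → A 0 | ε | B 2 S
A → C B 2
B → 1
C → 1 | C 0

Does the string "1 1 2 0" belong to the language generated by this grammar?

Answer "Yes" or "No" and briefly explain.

Yes - a valid derivation exists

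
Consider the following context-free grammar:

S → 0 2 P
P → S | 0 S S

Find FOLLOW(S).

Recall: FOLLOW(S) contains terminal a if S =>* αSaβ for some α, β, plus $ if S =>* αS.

We compute FOLLOW(S) using the standard algorithm.
FOLLOW(S) starts with {$}.
FIRST(P) = {0}
FIRST(S) = {0}
FOLLOW(P) = {$, 0}
FOLLOW(S) = {$, 0}
Therefore, FOLLOW(S) = {$, 0}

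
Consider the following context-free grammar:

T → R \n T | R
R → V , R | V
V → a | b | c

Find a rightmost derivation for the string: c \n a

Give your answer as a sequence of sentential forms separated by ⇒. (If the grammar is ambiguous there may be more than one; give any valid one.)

T ⇒ R \n T ⇒ R \n R ⇒ R \n V ⇒ R \n a ⇒ V \n a ⇒ c \n a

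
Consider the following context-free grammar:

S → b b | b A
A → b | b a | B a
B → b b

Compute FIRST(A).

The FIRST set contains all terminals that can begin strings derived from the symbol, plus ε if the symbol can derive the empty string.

We compute FIRST(A) using the standard algorithm.
FIRST(A) = {b}
FIRST(B) = {b}
FIRST(S) = {b}
Therefore, FIRST(A) = {b}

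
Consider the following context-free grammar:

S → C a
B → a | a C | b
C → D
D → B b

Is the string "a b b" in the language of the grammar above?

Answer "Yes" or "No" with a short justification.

No - no valid derivation exists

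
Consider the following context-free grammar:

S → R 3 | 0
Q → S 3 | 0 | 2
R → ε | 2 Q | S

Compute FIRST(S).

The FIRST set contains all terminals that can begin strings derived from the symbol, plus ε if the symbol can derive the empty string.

We compute FIRST(S) using the standard algorithm.
FIRST(Q) = {0, 2, 3}
FIRST(R) = {0, 2, 3, ε}
FIRST(S) = {0, 2, 3}
Therefore, FIRST(S) = {0, 2, 3}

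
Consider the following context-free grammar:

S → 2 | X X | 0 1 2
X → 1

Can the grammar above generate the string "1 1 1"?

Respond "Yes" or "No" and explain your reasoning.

No - no valid derivation exists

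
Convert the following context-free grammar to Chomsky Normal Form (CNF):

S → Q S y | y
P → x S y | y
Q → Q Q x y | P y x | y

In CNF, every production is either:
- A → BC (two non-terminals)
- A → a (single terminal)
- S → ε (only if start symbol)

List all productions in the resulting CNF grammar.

TY → y; S → y; TX → x; P → y; Q → y; S → Q X0; X0 → S TY; P → TX X1; X1 → S TY; Q → Q X2; X2 → Q X3; X3 → TX TY; Q → P X4; X4 → TY TX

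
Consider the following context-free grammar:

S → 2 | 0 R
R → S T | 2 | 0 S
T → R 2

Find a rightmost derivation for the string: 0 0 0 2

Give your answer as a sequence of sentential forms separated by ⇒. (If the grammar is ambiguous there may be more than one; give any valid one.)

S ⇒ 0 R ⇒ 0 0 S ⇒ 0 0 0 R ⇒ 0 0 0 2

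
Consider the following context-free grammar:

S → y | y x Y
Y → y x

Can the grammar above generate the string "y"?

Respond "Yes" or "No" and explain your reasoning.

Yes - a valid derivation exists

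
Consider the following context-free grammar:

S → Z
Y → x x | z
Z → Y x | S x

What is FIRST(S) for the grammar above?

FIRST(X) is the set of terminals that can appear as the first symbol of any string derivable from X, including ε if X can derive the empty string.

We compute FIRST(S) using the standard algorithm.
FIRST(S) = {x, z}
FIRST(Y) = {x, z}
FIRST(Z) = {x, z}
Therefore, FIRST(S) = {x, z}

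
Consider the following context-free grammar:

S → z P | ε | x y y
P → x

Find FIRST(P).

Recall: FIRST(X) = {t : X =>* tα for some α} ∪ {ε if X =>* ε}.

We compute FIRST(P) using the standard algorithm.
FIRST(P) = {x}
FIRST(S) = {x, z, ε}
Therefore, FIRST(P) = {x}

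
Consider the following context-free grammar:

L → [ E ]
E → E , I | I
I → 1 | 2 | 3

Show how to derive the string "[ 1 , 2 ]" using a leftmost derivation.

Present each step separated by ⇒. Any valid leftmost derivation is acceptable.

L ⇒ [ E ] ⇒ [ E , I ] ⇒ [ I , I ] ⇒ [ 1 , I ] ⇒ [ 1 , 2 ]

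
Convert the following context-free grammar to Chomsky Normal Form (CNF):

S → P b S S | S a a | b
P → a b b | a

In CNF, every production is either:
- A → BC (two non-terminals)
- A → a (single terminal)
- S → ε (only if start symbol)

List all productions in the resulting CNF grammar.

TB → b; TA → a; S → b; P → a; S → P X0; X0 → TB X1; X1 → S S; S → S X2; X2 → TA TA; P → TA X3; X3 → TB TB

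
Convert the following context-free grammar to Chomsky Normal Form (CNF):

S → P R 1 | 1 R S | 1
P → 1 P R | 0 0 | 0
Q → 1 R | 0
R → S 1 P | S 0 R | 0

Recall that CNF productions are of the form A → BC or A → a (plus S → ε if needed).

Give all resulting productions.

T1 → 1; S → 1; T0 → 0; P → 0; Q → 0; R → 0; S → P X0; X0 → R T1; S → T1 X1; X1 → R S; P → T1 X2; X2 → P R; P → T0 T0; Q → T1 R; R → S X3; X3 → T1 P; R → S X4; X4 → T0 R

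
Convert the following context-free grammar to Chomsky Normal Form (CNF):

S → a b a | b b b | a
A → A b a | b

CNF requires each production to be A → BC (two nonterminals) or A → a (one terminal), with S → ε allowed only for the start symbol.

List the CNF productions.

TA → a; TB → b; S → a; A → b; S → TA X0; X0 → TB TA; S → TB X1; X1 → TB TB; A → A X2; X2 → TB TA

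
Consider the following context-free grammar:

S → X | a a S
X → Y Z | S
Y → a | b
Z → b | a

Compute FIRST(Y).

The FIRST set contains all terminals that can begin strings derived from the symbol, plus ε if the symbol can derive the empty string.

We compute FIRST(Y) using the standard algorithm.
FIRST(S) = {a, b}
FIRST(X) = {a, b}
FIRST(Y) = {a, b}
FIRST(Z) = {a, b}
Therefore, FIRST(Y) = {a, b}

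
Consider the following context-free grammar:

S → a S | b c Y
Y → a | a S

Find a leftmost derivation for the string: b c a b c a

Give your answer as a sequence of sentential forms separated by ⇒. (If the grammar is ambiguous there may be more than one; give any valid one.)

S ⇒ b c Y ⇒ b c a S ⇒ b c a b c Y ⇒ b c a b c a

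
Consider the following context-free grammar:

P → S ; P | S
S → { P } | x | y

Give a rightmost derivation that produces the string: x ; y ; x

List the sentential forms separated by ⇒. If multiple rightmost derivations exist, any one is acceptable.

P ⇒ S ; P ⇒ S ; S ; P ⇒ S ; S ; S ⇒ S ; S ; x ⇒ S ; y ; x ⇒ x ; y ; x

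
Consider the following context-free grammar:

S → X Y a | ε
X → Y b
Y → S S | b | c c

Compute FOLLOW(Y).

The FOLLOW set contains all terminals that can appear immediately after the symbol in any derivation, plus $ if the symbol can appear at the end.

We compute FOLLOW(Y) using the standard algorithm.
FOLLOW(S) starts with {$}.
FIRST(S) = {b, c, ε}
FIRST(X) = {b, c}
FIRST(Y) = {b, c, ε}
FOLLOW(S) = {$, a, b, c}
FOLLOW(X) = {a, b, c}
FOLLOW(Y) = {a, b}
Therefore, FOLLOW(Y) = {a, b}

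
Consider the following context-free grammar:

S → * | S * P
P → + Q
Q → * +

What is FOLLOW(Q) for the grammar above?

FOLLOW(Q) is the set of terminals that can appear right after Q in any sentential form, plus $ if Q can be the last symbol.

We compute FOLLOW(Q) using the standard algorithm.
FOLLOW(S) starts with {$}.
FIRST(P) = {+}
FIRST(Q) = {*}
FIRST(S) = {*}
FOLLOW(P) = {$, *}
FOLLOW(Q) = {$, *}
FOLLOW(S) = {$, *}
Therefore, FOLLOW(Q) = {$, *}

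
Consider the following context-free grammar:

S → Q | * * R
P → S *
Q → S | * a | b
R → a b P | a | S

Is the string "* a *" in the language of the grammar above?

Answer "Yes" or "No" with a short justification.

No - no valid derivation exists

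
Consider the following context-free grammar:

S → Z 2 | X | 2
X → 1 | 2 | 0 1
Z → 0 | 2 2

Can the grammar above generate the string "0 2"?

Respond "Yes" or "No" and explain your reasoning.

Yes - a valid derivation exists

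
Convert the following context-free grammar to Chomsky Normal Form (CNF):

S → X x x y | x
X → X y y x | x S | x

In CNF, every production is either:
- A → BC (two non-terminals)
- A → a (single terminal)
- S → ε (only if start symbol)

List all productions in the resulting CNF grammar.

TX → x; TY → y; S → x; X → x; S → X X0; X0 → TX X1; X1 → TX TY; X → X X2; X2 → TY X3; X3 → TY TX; X → TX S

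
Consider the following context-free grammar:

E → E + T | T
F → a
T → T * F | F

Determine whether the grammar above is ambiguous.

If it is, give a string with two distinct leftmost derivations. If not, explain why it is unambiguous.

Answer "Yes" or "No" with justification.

No - the grammar is unambiguous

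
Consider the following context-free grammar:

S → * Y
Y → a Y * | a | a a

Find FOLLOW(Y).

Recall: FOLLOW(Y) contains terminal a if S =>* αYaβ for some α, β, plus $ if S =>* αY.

We compute FOLLOW(Y) using the standard algorithm.
FOLLOW(S) starts with {$}.
FIRST(S) = {*}
FIRST(Y) = {a}
FOLLOW(S) = {$}
FOLLOW(Y) = {$, *}
Therefore, FOLLOW(Y) = {$, *}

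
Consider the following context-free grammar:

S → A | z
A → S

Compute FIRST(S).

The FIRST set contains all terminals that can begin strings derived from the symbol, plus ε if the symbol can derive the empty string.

We compute FIRST(S) using the standard algorithm.
FIRST(A) = {z}
FIRST(S) = {z}
Therefore, FIRST(S) = {z}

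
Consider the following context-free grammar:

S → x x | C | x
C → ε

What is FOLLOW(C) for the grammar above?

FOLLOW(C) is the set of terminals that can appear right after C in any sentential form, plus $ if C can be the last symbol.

We compute FOLLOW(C) using the standard algorithm.
FOLLOW(S) starts with {$}.
FIRST(C) = {ε}
FIRST(S) = {x, ε}
FOLLOW(C) = {$}
FOLLOW(S) = {$}
Therefore, FOLLOW(C) = {$}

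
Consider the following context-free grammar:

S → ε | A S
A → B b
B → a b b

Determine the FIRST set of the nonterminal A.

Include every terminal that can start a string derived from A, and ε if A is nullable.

We compute FIRST(A) using the standard algorithm.
FIRST(A) = {a}
FIRST(B) = {a}
FIRST(S) = {a, ε}
Therefore, FIRST(A) = {a}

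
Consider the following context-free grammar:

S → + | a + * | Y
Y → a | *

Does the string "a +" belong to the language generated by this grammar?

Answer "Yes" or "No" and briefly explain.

No - no valid derivation exists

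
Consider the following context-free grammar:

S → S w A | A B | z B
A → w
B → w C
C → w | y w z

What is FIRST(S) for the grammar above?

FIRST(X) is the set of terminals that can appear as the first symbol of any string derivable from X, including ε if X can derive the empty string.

We compute FIRST(S) using the standard algorithm.
FIRST(A) = {w}
FIRST(B) = {w}
FIRST(C) = {w, y}
FIRST(S) = {w, z}
Therefore, FIRST(S) = {w, z}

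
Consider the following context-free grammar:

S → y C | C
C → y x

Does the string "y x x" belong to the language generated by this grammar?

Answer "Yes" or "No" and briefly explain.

No - no valid derivation exists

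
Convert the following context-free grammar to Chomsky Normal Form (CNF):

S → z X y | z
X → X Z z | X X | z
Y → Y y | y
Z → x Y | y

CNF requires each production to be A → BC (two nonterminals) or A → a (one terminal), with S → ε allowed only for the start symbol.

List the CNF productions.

TZ → z; TY → y; S → z; X → z; Y → y; TX → x; Z → y; S → TZ X0; X0 → X TY; X → X X1; X1 → Z TZ; X → X X; Y → Y TY; Z → TX Y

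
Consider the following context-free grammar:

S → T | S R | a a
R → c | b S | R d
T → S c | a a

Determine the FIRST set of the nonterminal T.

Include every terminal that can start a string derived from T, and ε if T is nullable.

We compute FIRST(T) using the standard algorithm.
FIRST(R) = {b, c}
FIRST(S) = {a}
FIRST(T) = {a}
Therefore, FIRST(T) = {a}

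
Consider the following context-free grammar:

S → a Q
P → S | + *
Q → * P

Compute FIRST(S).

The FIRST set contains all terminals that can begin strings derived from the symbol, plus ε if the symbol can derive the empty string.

We compute FIRST(S) using the standard algorithm.
FIRST(P) = {+, a}
FIRST(Q) = {*}
FIRST(S) = {a}
Therefore, FIRST(S) = {a}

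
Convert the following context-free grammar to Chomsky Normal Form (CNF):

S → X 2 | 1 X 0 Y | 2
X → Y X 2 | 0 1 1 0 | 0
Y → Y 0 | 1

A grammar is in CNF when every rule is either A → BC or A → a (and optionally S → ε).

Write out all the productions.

T2 → 2; T1 → 1; T0 → 0; S → 2; X → 0; Y → 1; S → X T2; S → T1 X0; X0 → X X1; X1 → T0 Y; X → Y X2; X2 → X T2; X → T0 X3; X3 → T1 X4; X4 → T1 T0; Y → Y T0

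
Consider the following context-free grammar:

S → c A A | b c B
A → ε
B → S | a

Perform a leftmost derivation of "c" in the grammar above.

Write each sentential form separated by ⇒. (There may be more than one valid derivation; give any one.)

S ⇒ c A A ⇒ c A ⇒ c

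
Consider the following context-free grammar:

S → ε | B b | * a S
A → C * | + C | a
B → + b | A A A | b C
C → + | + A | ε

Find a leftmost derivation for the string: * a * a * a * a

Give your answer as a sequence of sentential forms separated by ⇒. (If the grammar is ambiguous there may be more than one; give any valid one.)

S ⇒ * a S ⇒ * a * a S ⇒ * a * a * a S ⇒ * a * a * a * a S ⇒ * a * a * a * a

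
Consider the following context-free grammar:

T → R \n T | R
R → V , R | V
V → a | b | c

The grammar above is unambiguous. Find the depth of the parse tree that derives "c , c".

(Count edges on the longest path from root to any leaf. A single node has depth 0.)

4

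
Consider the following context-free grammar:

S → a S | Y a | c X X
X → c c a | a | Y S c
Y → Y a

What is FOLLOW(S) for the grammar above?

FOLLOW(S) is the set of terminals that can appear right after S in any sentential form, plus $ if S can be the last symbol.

We compute FOLLOW(S) using the standard algorithm.
FOLLOW(S) starts with {$}.
FIRST(S) = {a, c}
FIRST(X) = {a, c}
FIRST(Y) = {}
FOLLOW(S) = {$, c}
FOLLOW(X) = {$, a, c}
FOLLOW(Y) = {a, c}
Therefore, FOLLOW(S) = {$, c}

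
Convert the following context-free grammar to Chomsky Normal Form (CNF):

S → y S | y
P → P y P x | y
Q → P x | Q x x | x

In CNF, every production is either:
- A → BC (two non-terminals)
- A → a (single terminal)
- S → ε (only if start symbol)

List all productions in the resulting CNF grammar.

TY → y; S → y; TX → x; P → y; Q → x; S → TY S; P → P X0; X0 → TY X1; X1 → P TX; Q → P TX; Q → Q X2; X2 → TX TX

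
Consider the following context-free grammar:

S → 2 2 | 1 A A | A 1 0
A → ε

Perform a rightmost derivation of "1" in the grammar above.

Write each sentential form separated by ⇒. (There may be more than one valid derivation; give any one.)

S ⇒ 1 A A ⇒ 1 A ⇒ 1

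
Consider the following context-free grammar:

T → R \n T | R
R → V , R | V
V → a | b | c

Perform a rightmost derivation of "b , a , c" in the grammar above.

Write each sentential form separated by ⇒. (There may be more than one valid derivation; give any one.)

T ⇒ R ⇒ V , R ⇒ V , V , R ⇒ V , V , V ⇒ V , V , c ⇒ V , a , c ⇒ b , a , c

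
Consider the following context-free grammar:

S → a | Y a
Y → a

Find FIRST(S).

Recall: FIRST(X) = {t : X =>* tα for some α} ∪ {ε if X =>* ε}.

We compute FIRST(S) using the standard algorithm.
FIRST(S) = {a}
FIRST(Y) = {a}
Therefore, FIRST(S) = {a}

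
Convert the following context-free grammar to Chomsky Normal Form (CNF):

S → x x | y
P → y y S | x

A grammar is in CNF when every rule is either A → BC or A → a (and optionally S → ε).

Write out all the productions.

TX → x; S → y; TY → y; P → x; S → TX TX; P → TY X0; X0 → TY S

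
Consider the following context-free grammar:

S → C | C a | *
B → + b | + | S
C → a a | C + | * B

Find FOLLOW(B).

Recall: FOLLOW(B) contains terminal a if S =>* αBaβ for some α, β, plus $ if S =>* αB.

We compute FOLLOW(B) using the standard algorithm.
FOLLOW(S) starts with {$}.
FIRST(B) = {*, +, a}
FIRST(C) = {*, a}
FIRST(S) = {*, a}
FOLLOW(B) = {$, +, a}
FOLLOW(C) = {$, +, a}
FOLLOW(S) = {$, +, a}
Therefore, FOLLOW(B) = {$, +, a}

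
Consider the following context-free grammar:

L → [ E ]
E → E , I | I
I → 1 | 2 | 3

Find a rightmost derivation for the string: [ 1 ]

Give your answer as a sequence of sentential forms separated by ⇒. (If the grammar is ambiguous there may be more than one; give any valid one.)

L ⇒ [ E ] ⇒ [ I ] ⇒ [ 1 ]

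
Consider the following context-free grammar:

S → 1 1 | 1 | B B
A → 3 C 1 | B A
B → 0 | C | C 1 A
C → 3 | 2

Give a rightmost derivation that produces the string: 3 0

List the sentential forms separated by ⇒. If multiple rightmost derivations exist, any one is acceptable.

S ⇒ B B ⇒ B 0 ⇒ C 0 ⇒ 3 0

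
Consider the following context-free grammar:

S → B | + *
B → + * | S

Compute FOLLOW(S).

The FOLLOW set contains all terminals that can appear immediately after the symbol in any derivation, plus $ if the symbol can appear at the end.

We compute FOLLOW(S) using the standard algorithm.
FOLLOW(S) starts with {$}.
FIRST(B) = {+}
FIRST(S) = {+}
FOLLOW(B) = {$}
FOLLOW(S) = {$}
Therefore, FOLLOW(S) = {$}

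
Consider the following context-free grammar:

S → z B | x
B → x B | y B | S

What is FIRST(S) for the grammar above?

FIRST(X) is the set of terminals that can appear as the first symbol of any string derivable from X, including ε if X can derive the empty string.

We compute FIRST(S) using the standard algorithm.
FIRST(B) = {x, y, z}
FIRST(S) = {x, z}
Therefore, FIRST(S) = {x, z}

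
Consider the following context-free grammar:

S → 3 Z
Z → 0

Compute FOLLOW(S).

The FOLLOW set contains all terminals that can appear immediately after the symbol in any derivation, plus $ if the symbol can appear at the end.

We compute FOLLOW(S) using the standard algorithm.
FOLLOW(S) starts with {$}.
FIRST(S) = {3}
FIRST(Z) = {0}
FOLLOW(S) = {$}
FOLLOW(Z) = {$}
Therefore, FOLLOW(S) = {$}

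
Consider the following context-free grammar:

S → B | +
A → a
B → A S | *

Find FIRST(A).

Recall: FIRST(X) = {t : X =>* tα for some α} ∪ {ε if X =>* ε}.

We compute FIRST(A) using the standard algorithm.
FIRST(A) = {a}
FIRST(B) = {*, a}
FIRST(S) = {*, +, a}
Therefore, FIRST(A) = {a}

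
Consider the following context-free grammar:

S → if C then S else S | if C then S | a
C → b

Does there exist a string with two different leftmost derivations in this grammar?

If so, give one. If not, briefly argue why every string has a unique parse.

Yes - the string 'if b then if b then if b then a else a' has two distinct leftmost derivations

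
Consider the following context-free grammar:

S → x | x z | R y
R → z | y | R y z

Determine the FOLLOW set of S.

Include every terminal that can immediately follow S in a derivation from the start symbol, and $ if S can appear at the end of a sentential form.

We compute FOLLOW(S) using the standard algorithm.
FOLLOW(S) starts with {$}.
FIRST(R) = {y, z}
FIRST(S) = {x, y, z}
FOLLOW(R) = {y}
FOLLOW(S) = {$}
Therefore, FOLLOW(S) = {$}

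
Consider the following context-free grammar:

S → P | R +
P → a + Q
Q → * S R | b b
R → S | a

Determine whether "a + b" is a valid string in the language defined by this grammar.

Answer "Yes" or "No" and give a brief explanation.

No - no valid derivation exists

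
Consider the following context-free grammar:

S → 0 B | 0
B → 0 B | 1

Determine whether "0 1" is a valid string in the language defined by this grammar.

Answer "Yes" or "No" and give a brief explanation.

Yes - a valid derivation exists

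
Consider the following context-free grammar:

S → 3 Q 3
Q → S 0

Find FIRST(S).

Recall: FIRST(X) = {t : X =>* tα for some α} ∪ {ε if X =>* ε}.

We compute FIRST(S) using the standard algorithm.
FIRST(Q) = {3}
FIRST(S) = {3}
Therefore, FIRST(S) = {3}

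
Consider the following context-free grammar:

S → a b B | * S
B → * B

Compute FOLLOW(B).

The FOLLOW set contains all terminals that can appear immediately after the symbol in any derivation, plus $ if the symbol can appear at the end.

We compute FOLLOW(B) using the standard algorithm.
FOLLOW(S) starts with {$}.
FIRST(B) = {*}
FIRST(S) = {*, a}
FOLLOW(B) = {$}
FOLLOW(S) = {$}
Therefore, FOLLOW(B) = {$}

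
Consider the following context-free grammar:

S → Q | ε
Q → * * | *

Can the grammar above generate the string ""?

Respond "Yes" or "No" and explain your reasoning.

Yes - a valid derivation exists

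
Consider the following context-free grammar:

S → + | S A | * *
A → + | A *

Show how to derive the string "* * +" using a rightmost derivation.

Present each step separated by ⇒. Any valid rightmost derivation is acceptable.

S ⇒ S A ⇒ S + ⇒ * * +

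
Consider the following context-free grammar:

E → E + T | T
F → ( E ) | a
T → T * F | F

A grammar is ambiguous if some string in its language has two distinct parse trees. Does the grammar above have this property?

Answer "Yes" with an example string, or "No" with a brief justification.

No - the grammar is unambiguous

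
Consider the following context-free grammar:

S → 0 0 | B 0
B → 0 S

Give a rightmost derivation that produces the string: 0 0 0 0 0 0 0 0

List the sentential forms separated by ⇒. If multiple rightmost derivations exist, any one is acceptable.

S ⇒ B 0 ⇒ 0 S 0 ⇒ 0 B 0 0 ⇒ 0 0 S 0 0 ⇒ 0 0 B 0 0 0 ⇒ 0 0 0 S 0 0 0 ⇒ 0 0 0 0 0 0 0 0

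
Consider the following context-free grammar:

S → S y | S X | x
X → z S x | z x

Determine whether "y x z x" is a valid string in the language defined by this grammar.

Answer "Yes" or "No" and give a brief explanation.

No - no valid derivation exists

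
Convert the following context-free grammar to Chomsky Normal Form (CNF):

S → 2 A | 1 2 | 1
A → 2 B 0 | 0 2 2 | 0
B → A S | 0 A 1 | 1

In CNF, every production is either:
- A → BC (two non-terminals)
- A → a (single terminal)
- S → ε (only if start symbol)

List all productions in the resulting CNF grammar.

T2 → 2; T1 → 1; S → 1; T0 → 0; A → 0; B → 1; S → T2 A; S → T1 T2; A → T2 X0; X0 → B T0; A → T0 X1; X1 → T2 T2; B → A S; B → T0 X2; X2 → A T1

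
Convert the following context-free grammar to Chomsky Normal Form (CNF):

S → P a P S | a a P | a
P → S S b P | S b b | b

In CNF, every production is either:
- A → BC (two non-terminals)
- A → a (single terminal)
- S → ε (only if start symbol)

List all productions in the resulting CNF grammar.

TA → a; S → a; TB → b; P → b; S → P X0; X0 → TA X1; X1 → P S; S → TA X2; X2 → TA P; P → S X3; X3 → S X4; X4 → TB P; P → S X5; X5 → TB TB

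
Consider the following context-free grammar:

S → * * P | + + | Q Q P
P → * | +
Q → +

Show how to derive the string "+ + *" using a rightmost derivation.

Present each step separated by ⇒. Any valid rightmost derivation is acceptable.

S ⇒ Q Q P ⇒ Q Q * ⇒ Q + * ⇒ + + *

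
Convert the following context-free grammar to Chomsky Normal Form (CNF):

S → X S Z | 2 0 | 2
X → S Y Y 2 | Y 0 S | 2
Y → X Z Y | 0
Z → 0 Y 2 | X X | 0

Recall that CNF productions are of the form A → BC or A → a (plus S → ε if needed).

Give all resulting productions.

T2 → 2; T0 → 0; S → 2; X → 2; Y → 0; Z → 0; S → X X0; X0 → S Z; S → T2 T0; X → S X1; X1 → Y X2; X2 → Y T2; X → Y X3; X3 → T0 S; Y → X X4; X4 → Z Y; Z → T0 X5; X5 → Y T2; Z → X X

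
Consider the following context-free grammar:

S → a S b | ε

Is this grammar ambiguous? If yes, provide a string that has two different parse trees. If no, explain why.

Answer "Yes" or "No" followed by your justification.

No - the grammar is unambiguous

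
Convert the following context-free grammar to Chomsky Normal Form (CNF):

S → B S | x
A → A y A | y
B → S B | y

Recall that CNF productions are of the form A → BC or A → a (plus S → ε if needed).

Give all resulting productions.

S → x; TY → y; A → y; B → y; S → B S; A → A X0; X0 → TY A; B → S B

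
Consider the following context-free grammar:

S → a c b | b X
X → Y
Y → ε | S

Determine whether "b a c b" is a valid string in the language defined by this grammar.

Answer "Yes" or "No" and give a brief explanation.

Yes - a valid derivation exists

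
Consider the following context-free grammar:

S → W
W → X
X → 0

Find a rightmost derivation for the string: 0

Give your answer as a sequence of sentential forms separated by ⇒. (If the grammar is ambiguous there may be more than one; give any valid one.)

S ⇒ W ⇒ X ⇒ 0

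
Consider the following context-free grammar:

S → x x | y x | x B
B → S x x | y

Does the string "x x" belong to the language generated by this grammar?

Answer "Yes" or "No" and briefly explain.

Yes - a valid derivation exists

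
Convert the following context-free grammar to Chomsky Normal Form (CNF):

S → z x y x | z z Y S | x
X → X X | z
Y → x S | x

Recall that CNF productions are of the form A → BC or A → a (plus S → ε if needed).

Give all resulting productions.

TZ → z; TX → x; TY → y; S → x; X → z; Y → x; S → TZ X0; X0 → TX X1; X1 → TY TX; S → TZ X2; X2 → TZ X3; X3 → Y S; X → X X; Y → TX S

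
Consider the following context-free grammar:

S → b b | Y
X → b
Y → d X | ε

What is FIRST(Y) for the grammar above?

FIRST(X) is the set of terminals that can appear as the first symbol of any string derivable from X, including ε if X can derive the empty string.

We compute FIRST(Y) using the standard algorithm.
FIRST(S) = {b, d, ε}
FIRST(X) = {b}
FIRST(Y) = {d, ε}
Therefore, FIRST(Y) = {d, ε}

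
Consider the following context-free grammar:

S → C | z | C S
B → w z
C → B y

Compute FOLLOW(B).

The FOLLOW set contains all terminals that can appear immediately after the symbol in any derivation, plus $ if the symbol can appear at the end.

We compute FOLLOW(B) using the standard algorithm.
FOLLOW(S) starts with {$}.
FIRST(B) = {w}
FIRST(C) = {w}
FIRST(S) = {w, z}
FOLLOW(B) = {y}
FOLLOW(C) = {$, w, z}
FOLLOW(S) = {$}
Therefore, FOLLOW(B) = {y}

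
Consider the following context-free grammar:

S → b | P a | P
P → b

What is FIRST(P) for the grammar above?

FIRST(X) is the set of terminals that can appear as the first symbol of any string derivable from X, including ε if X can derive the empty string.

We compute FIRST(P) using the standard algorithm.
FIRST(P) = {b}
FIRST(S) = {b}
Therefore, FIRST(P) = {b}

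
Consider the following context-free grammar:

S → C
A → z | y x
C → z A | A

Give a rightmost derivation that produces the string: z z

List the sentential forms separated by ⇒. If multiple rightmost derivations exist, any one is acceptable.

S ⇒ C ⇒ z A ⇒ z z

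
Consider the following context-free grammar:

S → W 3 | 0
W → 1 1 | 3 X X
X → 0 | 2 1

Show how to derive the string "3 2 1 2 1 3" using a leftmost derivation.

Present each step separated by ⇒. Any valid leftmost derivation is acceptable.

S ⇒ W 3 ⇒ 3 X X 3 ⇒ 3 2 1 X 3 ⇒ 3 2 1 2 1 3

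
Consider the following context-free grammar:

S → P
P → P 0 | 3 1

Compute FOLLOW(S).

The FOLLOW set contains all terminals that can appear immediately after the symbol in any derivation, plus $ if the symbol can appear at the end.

We compute FOLLOW(S) using the standard algorithm.
FOLLOW(S) starts with {$}.
FIRST(P) = {3}
FIRST(S) = {3}
FOLLOW(P) = {$, 0}
FOLLOW(S) = {$}
Therefore, FOLLOW(S) = {$}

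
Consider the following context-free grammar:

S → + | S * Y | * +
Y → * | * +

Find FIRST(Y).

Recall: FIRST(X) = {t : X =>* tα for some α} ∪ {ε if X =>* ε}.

We compute FIRST(Y) using the standard algorithm.
FIRST(S) = {*, +}
FIRST(Y) = {*}
Therefore, FIRST(Y) = {*}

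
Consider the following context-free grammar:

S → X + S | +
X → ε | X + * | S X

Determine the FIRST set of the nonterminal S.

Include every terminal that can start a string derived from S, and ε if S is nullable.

We compute FIRST(S) using the standard algorithm.
FIRST(S) = {+}
FIRST(X) = {+, ε}
Therefore, FIRST(S) = {+}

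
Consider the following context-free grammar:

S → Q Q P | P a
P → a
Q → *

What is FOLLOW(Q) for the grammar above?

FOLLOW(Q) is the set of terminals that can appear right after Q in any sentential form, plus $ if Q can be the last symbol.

We compute FOLLOW(Q) using the standard algorithm.
FOLLOW(S) starts with {$}.
FIRST(P) = {a}
FIRST(Q) = {*}
FIRST(S) = {*, a}
FOLLOW(P) = {$, a}
FOLLOW(Q) = {*, a}
FOLLOW(S) = {$}
Therefore, FOLLOW(Q) = {*, a}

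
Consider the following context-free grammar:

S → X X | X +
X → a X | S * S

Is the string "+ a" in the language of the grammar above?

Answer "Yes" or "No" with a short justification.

No - no valid derivation exists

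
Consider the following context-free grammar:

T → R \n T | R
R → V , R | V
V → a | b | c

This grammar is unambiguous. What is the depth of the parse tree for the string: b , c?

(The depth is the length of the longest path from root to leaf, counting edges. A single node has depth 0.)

4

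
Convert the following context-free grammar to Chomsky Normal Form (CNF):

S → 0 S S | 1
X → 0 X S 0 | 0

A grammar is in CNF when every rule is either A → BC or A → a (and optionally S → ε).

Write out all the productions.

T0 → 0; S → 1; X → 0; S → T0 X0; X0 → S S; X → T0 X1; X1 → X X2; X2 → S T0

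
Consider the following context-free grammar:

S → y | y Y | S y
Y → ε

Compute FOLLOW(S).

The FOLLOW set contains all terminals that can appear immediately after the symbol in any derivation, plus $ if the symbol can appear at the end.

We compute FOLLOW(S) using the standard algorithm.
FOLLOW(S) starts with {$}.
FIRST(S) = {y}
FIRST(Y) = {ε}
FOLLOW(S) = {$, y}
FOLLOW(Y) = {$, y}
Therefore, FOLLOW(S) = {$, y}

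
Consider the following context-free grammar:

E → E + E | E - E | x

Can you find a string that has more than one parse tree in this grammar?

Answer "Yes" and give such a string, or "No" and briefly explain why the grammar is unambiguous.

Yes - the string 'x + x - x' has two distinct parse trees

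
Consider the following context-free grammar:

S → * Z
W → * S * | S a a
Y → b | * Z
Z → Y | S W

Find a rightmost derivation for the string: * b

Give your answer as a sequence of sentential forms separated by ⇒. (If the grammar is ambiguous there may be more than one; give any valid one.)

S ⇒ * Z ⇒ * Y ⇒ * b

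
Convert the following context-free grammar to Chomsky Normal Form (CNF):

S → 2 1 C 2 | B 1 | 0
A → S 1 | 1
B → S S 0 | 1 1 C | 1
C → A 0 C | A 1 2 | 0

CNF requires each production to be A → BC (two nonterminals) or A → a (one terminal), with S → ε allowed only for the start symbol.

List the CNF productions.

T2 → 2; T1 → 1; S → 0; A → 1; T0 → 0; B → 1; C → 0; S → T2 X0; X0 → T1 X1; X1 → C T2; S → B T1; A → S T1; B → S X2; X2 → S T0; B → T1 X3; X3 → T1 C; C → A X4; X4 → T0 C; C → A X5; X5 → T1 T2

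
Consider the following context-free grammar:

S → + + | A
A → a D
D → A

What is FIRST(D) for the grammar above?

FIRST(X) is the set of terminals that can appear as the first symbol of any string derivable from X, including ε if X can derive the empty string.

We compute FIRST(D) using the standard algorithm.
FIRST(A) = {a}
FIRST(D) = {a}
FIRST(S) = {+, a}
Therefore, FIRST(D) = {a}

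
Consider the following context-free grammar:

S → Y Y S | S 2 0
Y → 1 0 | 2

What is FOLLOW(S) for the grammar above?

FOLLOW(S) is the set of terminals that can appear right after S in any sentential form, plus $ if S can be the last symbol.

We compute FOLLOW(S) using the standard algorithm.
FOLLOW(S) starts with {$}.
FIRST(S) = {1, 2}
FIRST(Y) = {1, 2}
FOLLOW(S) = {$, 2}
FOLLOW(Y) = {1, 2}
Therefore, FOLLOW(S) = {$, 2}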